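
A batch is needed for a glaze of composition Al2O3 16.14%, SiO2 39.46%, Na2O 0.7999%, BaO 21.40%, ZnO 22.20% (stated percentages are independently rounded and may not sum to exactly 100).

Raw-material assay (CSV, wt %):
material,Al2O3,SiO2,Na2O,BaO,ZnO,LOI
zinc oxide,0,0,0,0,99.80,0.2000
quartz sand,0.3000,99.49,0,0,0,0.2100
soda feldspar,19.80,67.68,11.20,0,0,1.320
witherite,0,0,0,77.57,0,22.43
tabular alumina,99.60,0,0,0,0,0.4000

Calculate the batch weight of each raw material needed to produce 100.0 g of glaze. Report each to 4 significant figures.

Batch per 100.0 g glaze:
  zinc oxide: 22.24 g
  quartz sand: 34.80 g
  soda feldspar: 7.142 g
  witherite: 27.59 g
  tabular alumina: 14.68 g
Total batch = 106.5 g; LOI loss = 6.459 g; yield = 93.93%

Rounding to 4 significant digits governs every intermediate as shown. All arithmetic runs at full float precision end to end. Exactly one rounding goes into each reported result — all derived quantities, including totals, glass mass, LOI, the yield, five oxide percentages, are re-derived using the weight values at 100.0 g of glass in full precision, exactly as shown in the question or the answer.
Target oxide masses per 100.0 g glaze:
  Al2O3: 16.14% × 100.0 = 16.14 g
  SiO2: 39.46% × 100.0 = 39.46 g
  Na2O: 0.7999% × 100.0 = 0.7999 g
  BaO: 21.40% × 100.0 = 21.40 g
  ZnO: 22.20% × 100.0 = 22.20 g
Oxide-by-oxide audit applying the batch weights above, for the quoted basis mass (every target is met by its sum given rounding of the digits):
  Al2O3: 34.80·0.003000 + 7.142·0.1980 + 14.68·0.9960 = 16.14 g (target 16.14 g)
  SiO2: 34.80·0.9949 + 7.142·0.6768 = 39.46 g (target 39.46 g)
  Na2O: 7.142·0.1120 = 0.7999 g (target 0.7999 g)
  BaO: 27.59·0.7757 = 21.40 g (target 21.40 g)
  ZnO: 22.24·0.9980 = 22.20 g (target 22.20 g)
The glass-mass cross-check: the batch minus its LOI: 99.99 g (summing oxide targets gives 100.0 g; the stated basis being 100.0 g — rounding explains the deltas).
Batch grand total — Σ batch = 106.5 g; LOI removed, Σ of batch·LOI: 6.459 g; yield, glass over the total, = 93.93%.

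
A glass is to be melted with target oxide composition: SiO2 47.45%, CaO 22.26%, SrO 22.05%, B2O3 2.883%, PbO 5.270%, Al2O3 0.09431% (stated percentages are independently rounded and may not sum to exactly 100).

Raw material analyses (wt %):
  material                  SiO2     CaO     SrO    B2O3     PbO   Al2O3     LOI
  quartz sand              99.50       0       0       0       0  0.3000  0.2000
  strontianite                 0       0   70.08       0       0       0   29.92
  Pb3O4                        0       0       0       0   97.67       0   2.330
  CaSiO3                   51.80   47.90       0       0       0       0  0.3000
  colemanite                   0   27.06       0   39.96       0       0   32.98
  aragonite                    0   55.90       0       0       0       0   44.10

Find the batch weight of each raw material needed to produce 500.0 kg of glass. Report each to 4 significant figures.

Batch per 500.0 kg glass:
  quartz sand: 157.2 kg
  strontianite: 157.3 kg
  Pb3O4: 26.98 kg
  CaSiO3: 156.1 kg
  colemanite: 36.07 kg
  aragonite: 47.89 kg
Total batch = 581.5 kg; LOI loss = 81.49 kg; yield = 85.99%

Values along the way are shown rounded to four significant digits within the worked lines; every computation holds exact precision at every stage. Every reported figure receives exactly one rounding. Derived quantities, including LOI, the yield, the totals, net glass mass, six oxide percentages, are computed from the batch weights per 500.0 kg of glass in full precision, as set out in question or answer.
Per-oxide target masses for 500.0 kg glass:
  SiO2: 47.45% × 500.0 = 237.2 kg
  CaO: 22.26% × 500.0 = 111.3 kg
  SrO: 22.05% × 500.0 = 110.2 kg
  B2O3: 2.883% × 500.0 = 14.42 kg
  PbO: 5.270% × 500.0 = 26.35 kg
  Al2O3: 0.09431% × 500.0 = 0.4716 kg
A balance pass over the oxides, on the weights just shown, at the basis given (each sum matches its target mass given rounding of the digits):
  SiO2: 157.2·0.9950 + 156.1·0.5180 = 237.3 kg (target 237.2 kg)
  CaO: 156.1·0.4790 + 36.07·0.2706 + 47.89·0.5590 = 111.3 kg (target 111.3 kg)
  SrO: 157.3·0.7008 = 110.2 kg (target 110.2 kg)
  B2O3: 36.07·0.3996 = 14.41 kg (target 14.42 kg)
  PbO: 26.98·0.9767 = 26.35 kg (target 26.35 kg)
  Al2O3: 157.2·0.003000 = 0.4716 kg (target 0.4716 kg)
Glass mass check: Σ batch − LOI loss = 500.0 kg (the Σ of target masses is 500.0 kg; stated basis 500.0 kg — differing by rounding only).
Adding the batch up: Σ batch = 581.5 kg; loss to ignition Σ batch·LOI = 81.49 kg; glass ÷ batch gives a yield of 85.99%.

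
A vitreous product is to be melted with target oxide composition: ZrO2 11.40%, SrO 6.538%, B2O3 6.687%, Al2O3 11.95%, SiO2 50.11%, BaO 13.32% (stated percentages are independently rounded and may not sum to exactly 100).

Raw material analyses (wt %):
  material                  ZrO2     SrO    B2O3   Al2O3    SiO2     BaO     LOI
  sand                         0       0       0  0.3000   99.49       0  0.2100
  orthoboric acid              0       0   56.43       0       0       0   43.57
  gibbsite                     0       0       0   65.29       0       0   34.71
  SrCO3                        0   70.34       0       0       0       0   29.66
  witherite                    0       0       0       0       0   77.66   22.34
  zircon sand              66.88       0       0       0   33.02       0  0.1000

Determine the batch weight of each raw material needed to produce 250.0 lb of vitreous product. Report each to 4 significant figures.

Full precision is kept all the way through. The intermediate values are displayed rounded to 4 significant figures alongside each step — each reported value undergoes a single rounding. The derived quantities, which include glass mass, totals, the six compositions, LOI, the yield, are computed in exact precision, as given in problem or answer, using the weight values at 250.0 lb of glass.
Target masses of each oxide per 250.0 lb vitreous product:
  ZrO2: 11.40% × 250.0 = 28.50 lb
  SrO: 6.538% × 250.0 = 16.34 lb
  B2O3: 6.687% × 250.0 = 16.72 lb
  Al2O3: 11.95% × 250.0 = 29.88 lb
  SiO2: 50.11% × 250.0 = 125.3 lb
  BaO: 13.32% × 250.0 = 33.30 lb
Mass-balance tally per oxide using the reported weights, on the stated basis (delivered sums recover each target exact up to rounding of places):
  ZrO2: 42.61·0.6688 = 28.50 lb (target 28.50 lb)
  SrO: 23.24·0.7034 = 16.35 lb (target 16.34 lb)
  B2O3: 29.63·0.5643 = 16.72 lb (target 16.72 lb)
  Al2O3: 111.8·0.003000 + 45.24·0.6529 = 29.87 lb (target 29.88 lb)
  SiO2: 111.8·0.9949 + 42.61·0.3302 = 125.3 lb (target 125.3 lb)
  BaO: 42.88·0.7766 = 33.30 lb (target 33.30 lb)
Glass mass check: batch Σ − ignition loss = 250.0 lb (per-oxide target masses sum to 250.0 lb; against the stated basis, 250.0 lb — differing by rounding only).
Batch total: Σ batch = 295.4 lb; ignition loss, Σ(batch × LOI) = 45.36 lb; yield: glass divided by total = 84.64%.

Batch per 250.0 lb vitreous product:
  sand: 111.8 lb
  orthoboric acid: 29.63 lb
  gibbsite: 45.24 lb
  SrCO3: 23.24 lb
  witherite: 42.88 lb
  zircon sand: 42.61 lb
Total batch = 295.4 lb; LOI loss = 45.36 lb; yield = 84.64%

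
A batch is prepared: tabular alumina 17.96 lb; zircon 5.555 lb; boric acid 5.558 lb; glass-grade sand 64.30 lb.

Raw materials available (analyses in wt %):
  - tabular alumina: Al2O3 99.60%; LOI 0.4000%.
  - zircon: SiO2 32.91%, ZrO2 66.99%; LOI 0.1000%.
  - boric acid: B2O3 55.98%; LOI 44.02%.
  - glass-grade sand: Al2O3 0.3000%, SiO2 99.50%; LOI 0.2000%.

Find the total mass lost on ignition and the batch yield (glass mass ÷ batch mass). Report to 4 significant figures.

Mid-chain values are displayed, rounded to 4 significant figures, across the worked steps; the working math carries full precision at each step; every reported number is rounded once only — derived quantities are recomputed at full precision (the yield, the four compositions, the totals, ignition loss, glass mass) starting from the weights per 90.72 lb of glass, precisely as stated by either problem or answer.
Ignition loss by material:
  tabular alumina: 17.96 × 0.004000 = 0.07184 lb
  zircon: 5.555 × 0.001000 = 0.005555 lb
  boric acid: 5.558 × 0.4402 = 2.447 lb
  glass-grade sand: 64.30 × 0.002000 = 0.1286 lb
Total LOI = 2.653 lb
Glass = batch − LOI = 93.37 − 2.653 = 90.72 lb

LOI loss = 2.653 lb; glass = 90.72 lb; yield = 97.16%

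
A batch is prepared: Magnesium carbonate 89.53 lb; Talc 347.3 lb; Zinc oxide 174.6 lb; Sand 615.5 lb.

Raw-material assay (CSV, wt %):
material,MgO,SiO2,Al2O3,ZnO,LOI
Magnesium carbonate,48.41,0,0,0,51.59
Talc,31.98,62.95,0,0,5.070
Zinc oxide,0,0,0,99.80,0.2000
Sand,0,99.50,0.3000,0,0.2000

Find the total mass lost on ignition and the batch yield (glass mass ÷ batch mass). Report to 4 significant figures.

Values along the way appear, rounded to four significant figures, between the steps — all arithmetic keeps exact precision in all steps. Each reported result is rounded exactly once — the derived quantities, including four oxide percentages, ignition loss, the totals, glass mass, the yield, are recomputed from the weighed amounts on 1162 lb of glass at full float precision, as they appear in the question or the answer.
Material-by-material LOI:
  Magnesium carbonate: 89.53 × 0.5159 = 46.19 lb
  Talc: 347.3 × 0.05070 = 17.61 lb
  Zinc oxide: 174.6 × 0.002000 = 0.3492 lb
  Sand: 615.5 × 0.002000 = 1.231 lb
Total LOI = 65.38 lb
Glass = batch − LOI = 1227 − 65.38 = 1162 lb

LOI loss = 65.38 lb; glass = 1162 lb; yield = 94.67%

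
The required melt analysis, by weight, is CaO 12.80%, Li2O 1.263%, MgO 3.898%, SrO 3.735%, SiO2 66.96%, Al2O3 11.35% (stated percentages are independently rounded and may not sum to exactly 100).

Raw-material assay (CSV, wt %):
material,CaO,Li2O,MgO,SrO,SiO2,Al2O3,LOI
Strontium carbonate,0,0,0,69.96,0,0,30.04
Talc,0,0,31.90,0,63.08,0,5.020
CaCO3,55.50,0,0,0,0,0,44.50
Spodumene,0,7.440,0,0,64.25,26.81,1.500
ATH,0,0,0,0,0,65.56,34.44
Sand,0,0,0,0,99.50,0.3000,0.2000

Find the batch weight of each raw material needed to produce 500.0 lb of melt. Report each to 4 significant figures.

The intermediate values are printed, rounded to four significant figures, in the printout; all internal work keeps full precision throughout. Exactly one rounding lands on every reported figure — all derived quantities (net glass mass, yield, LOI, six oxide percentages, the totals) are rebuilt from the weighed amounts for 500.0 lb of glass in full float precision, as given in either problem or answer.
Oxide-by-oxide targets in 500.0 lb melt:
  CaO: 12.80% × 500.0 = 64.00 lb
  Li2O: 1.263% × 500.0 = 6.315 lb
  MgO: 3.898% × 500.0 = 19.49 lb
  SrO: 3.735% × 500.0 = 18.68 lb
  SiO2: 66.96% × 500.0 = 334.8 lb
  Al2O3: 11.35% × 500.0 = 56.75 lb
Checking each oxide sum per the reported batch figures, on the stated basis (target by target, the sums agree exact up to rounding of places):
  CaO: 115.3·0.5550 = 63.99 lb (target 64.00 lb)
  Li2O: 84.88·0.07440 = 6.315 lb (target 6.315 lb)
  MgO: 61.10·0.3190 = 19.49 lb (target 19.49 lb)
  SrO: 26.69·0.6996 = 18.67 lb (target 18.68 lb)
  SiO2: 61.10·0.6308 + 84.88·0.6425 + 242.9·0.9950 = 334.8 lb (target 334.8 lb)
  Al2O3: 84.88·0.2681 + 50.74·0.6556 + 242.9·0.003000 = 56.75 lb (target 56.75 lb)
Mass balance on the glass: total batch − LOI = 500.0 lb (per-oxide target masses sum to 500.0 lb; stated basis 500.0 lb — deltas are rounding alone).
Adding the batch up: Σ batch = 581.6 lb; Σ batch·LOI gives LOI loss = 81.63 lb; yield, glass over the total, = 85.97%.

Batch per 500.0 lb melt:
  Strontium carbonate: 26.69 lb
  Talc: 61.10 lb
  CaCO3: 115.3 lb
  Spodumene: 84.88 lb
  ATH: 50.74 lb
  Sand: 242.9 lb
Total batch = 581.6 lb; LOI loss = 81.63 lb; yield = 85.97%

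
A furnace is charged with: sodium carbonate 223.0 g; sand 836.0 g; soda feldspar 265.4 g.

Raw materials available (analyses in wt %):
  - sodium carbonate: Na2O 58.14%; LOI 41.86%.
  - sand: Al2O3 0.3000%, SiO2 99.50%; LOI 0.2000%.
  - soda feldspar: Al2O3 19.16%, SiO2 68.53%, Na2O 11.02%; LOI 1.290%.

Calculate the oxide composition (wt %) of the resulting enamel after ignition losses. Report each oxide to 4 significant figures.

Glass mass = 1226 g (batch 1324 − LOI 98.44).
Composition: Al2O3 4.352%, SiO2 82.69%, Na2O 12.96%

The intermediate values are displayed rounded off to 4 significant figures as written; all arithmetic runs at full float precision through the solve. A single rounding produces every reported result. The derived quantities (glass mass, the yield, the totals, LOI, the three compositions) are recomputed from the weighed amounts at 1226 g of glass in exact precision exactly as printed in either problem or answer.
Delivered oxide masses:
  Al2O3: 836.0·0.003000 + 265.4·0.1916 = 53.36 g
  SiO2: 836.0·0.9950 + 265.4·0.6853 = 1014 g
  Na2O: 223.0·0.5814 + 265.4·0.1102 = 158.9 g
LOI: 223.0·0.4186 + 836.0·0.002000 + 265.4·0.01290 = 98.44 g
Net of LOI, the glass mass = 1324 − 98.44 = 1226 g (the oxide masses sum to this)
percent share: oxide ÷ glass, ×100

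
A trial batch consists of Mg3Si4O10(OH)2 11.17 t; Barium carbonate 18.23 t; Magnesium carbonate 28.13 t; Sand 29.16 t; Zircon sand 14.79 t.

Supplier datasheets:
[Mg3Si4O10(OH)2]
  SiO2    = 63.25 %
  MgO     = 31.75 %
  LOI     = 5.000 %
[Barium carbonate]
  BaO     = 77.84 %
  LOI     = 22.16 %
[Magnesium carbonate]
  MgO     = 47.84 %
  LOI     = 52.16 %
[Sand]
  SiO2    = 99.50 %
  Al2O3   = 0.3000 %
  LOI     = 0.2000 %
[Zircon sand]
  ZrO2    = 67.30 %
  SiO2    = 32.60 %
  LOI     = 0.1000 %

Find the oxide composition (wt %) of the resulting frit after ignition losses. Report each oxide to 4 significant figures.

Intermediates appear, rounded to four significant digits, when written out — the working math runs at full precision at all times — each reported number is rounded a single time; all derived quantities, which include five oxide percentages, LOI, the totals, net glass mass, the yield, are recomputed at full precision, exactly as shown in the problem or the answer, starting from the weights per 82.14 t of glass.
Delivered oxide masses:
  ZrO2: 14.79·0.6730 = 9.954 t
  SiO2: 11.17·0.6325 + 29.16·0.9950 + 14.79·0.3260 = 40.90 t
  MgO: 11.17·0.3175 + 28.13·0.4784 = 17.00 t
  BaO: 18.23·0.7784 = 14.19 t
  Al2O3: 29.16·0.003000 = 0.08748 t
LOI: 11.17·0.05000 + 18.23·0.2216 + 28.13·0.5216 + 29.16·0.002000 + 14.79·0.001000 = 19.34 t
Glass mass = batch − LOI = 101.5 − 19.34 = 82.14 t (the oxide masses sum to this)
wt % = oxide mass / glass mass × 100

Glass mass = 82.14 t (batch 101.5 − LOI 19.34).
Composition: ZrO2 12.12%, SiO2 49.80%, MgO 20.70%, BaO 17.28%, Al2O3 0.1065%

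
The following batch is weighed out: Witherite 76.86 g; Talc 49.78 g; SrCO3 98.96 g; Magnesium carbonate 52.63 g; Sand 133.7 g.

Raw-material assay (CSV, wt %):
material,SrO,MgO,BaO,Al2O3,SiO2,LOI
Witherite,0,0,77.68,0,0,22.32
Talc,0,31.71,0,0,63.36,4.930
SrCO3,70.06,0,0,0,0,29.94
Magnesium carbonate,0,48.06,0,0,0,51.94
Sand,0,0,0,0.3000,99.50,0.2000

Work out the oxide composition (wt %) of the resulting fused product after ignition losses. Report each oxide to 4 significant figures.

Glass mass = 335.1 g (batch 411.9 − LOI 76.84).
Composition: SrO 20.69%, MgO 12.26%, BaO 17.82%, Al2O3 0.1197%, SiO2 49.11%

Each numeric step maintains full float precision from first step to last; in-progress results are displayed rounded to 4 significant digits at each printed step; every reported number undergoes a single rounding; the derived quantities (the totals, the yield, ignition loss, five oxide percentages, net glass mass) are computed from the batch weights on 335.1 g of glass at exact precision as quoted within either problem or answer.
Oxide-by-oxide delivered mass:
  SrO: 98.96·0.7006 = 69.33 g
  MgO: 49.78·0.3171 + 52.63·0.4806 = 41.08 g
  BaO: 76.86·0.7768 = 59.70 g
  Al2O3: 133.7·0.003000 = 0.4011 g
  SiO2: 49.78·0.6336 + 133.7·0.9950 = 164.6 g
LOI: 76.86·0.2232 + 49.78·0.04930 + 98.96·0.2994 + 52.63·0.5194 + 133.7·0.002000 = 76.84 g
The glass mass, total less LOI, = 411.9 − 76.84 = 335.1 g (equal to the oxide-mass sum)
wt % = oxide mass / glass mass × 100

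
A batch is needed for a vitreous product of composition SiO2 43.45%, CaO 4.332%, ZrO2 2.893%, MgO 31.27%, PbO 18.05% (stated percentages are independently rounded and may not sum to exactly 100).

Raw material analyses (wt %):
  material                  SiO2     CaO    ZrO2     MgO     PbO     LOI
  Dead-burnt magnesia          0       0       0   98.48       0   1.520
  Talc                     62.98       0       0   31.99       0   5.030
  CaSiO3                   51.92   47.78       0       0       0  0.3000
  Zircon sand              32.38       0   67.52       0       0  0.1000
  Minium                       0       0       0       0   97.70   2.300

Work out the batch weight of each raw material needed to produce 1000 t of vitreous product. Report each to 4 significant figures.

Batch per 1000 t vitreous product:
  Dead-burnt magnesia: 124.9 t
  Talc: 593.1 t
  CaSiO3: 90.67 t
  Zircon sand: 42.85 t
  Minium: 184.7 t
Total batch = 1036 t; LOI loss = 36.29 t; yield = 96.50%

Each numeric step holds exact precision in every operation — intermediates are shown with 4-significant-figure rounding in the printout. Every reported value carries a single rounding; all derived quantities are re-derived at exact precision (the totals, the five compositions, yield, ignition loss, glass mass) starting from the weights at 1000 t of glass, precisely as stated by question or answer.
Oxide-by-oxide targets in 1000 t vitreous product:
  SiO2: 43.45% × 1000 = 434.5 t
  CaO: 4.332% × 1000 = 43.32 t
  ZrO2: 2.893% × 1000 = 28.93 t
  MgO: 31.27% × 1000 = 312.7 t
  PbO: 18.05% × 1000 = 180.5 t
Oxide-by-oxide audit per the reported batch figures, relative to the basis at hand (sums match the target masses exact up to rounding of places):
  SiO2: 593.1·0.6298 + 90.67·0.5192 + 42.85·0.3238 = 434.5 t (target 434.5 t)
  CaO: 90.67·0.4778 = 43.32 t (target 43.32 t)
  ZrO2: 42.85·0.6752 = 28.93 t (target 28.93 t)
  MgO: 124.9·0.9848 + 593.1·0.3199 = 312.7 t (target 312.7 t)
  PbO: 184.7·0.9770 = 180.5 t (target 180.5 t)
Consistency of the glass mass: total charge less LOI = 999.9 t (targets for the oxides total 1000 t; against the stated basis, 1000 t — differing by rounding only).
Total batch = Σ batch = 1036 t; Σ batch·LOI gives LOI loss = 36.29 t; yield: glass divided by total = 96.50%.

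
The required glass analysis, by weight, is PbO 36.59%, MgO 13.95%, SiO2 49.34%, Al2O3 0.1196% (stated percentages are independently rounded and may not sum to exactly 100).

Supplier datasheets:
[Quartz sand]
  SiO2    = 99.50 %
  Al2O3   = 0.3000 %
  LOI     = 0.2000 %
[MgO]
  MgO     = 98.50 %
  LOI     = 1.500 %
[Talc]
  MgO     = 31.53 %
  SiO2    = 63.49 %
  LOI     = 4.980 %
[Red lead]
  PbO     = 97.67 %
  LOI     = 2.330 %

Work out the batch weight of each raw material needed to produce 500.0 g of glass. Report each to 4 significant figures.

All arithmetic holds full float precision from start to finish. Intermediates appear, with 4-significant-digit rounding, at each printed step — each reported number is rounded just once. All derived quantities (yield, ignition loss, the totals, four oxide percentages, glass mass) are carried from the batch weights at 500.0 g of glass in full float precision as they appear in the question or the answer.
The oxide mass targets at 500.0 g glass:
  PbO: 36.59% × 500.0 = 183.0 g
  MgO: 13.95% × 500.0 = 69.75 g
  SiO2: 49.34% × 500.0 = 246.7 g
  Al2O3: 0.1196% × 500.0 = 0.5980 g
Verifying the oxide balance from the weights as reported, relative to the basis at hand (each sum matches its target mass once rounding is allowed for):
  PbO: 187.3·0.9767 = 182.9 g (target 183.0 g)
  MgO: 46.43·0.9850 + 76.17·0.3153 = 69.75 g (target 69.75 g)
  SiO2: 199.3·0.9950 + 76.17·0.6349 = 246.7 g (target 246.7 g)
  Al2O3: 199.3·0.003000 = 0.5979 g (target 0.5980 g)
Glass-mass sanity pass: batch total minus LOI = 499.9 g (the Σ of target masses is 500.0 g; against the stated basis, 500.0 g — gaps are rounding artifacts).
Summing the batch: Σ batch = 509.2 g; LOI removed, Σ of batch·LOI: 9.252 g; the yield ratio, glass ÷ batch: 98.18%.

Batch per 500.0 g glass:
  Quartz sand: 199.3 g
  MgO: 46.43 g
  Talc: 76.17 g
  Red lead: 187.3 g
Total batch = 509.2 g; LOI loss = 9.252 g; yield = 98.18%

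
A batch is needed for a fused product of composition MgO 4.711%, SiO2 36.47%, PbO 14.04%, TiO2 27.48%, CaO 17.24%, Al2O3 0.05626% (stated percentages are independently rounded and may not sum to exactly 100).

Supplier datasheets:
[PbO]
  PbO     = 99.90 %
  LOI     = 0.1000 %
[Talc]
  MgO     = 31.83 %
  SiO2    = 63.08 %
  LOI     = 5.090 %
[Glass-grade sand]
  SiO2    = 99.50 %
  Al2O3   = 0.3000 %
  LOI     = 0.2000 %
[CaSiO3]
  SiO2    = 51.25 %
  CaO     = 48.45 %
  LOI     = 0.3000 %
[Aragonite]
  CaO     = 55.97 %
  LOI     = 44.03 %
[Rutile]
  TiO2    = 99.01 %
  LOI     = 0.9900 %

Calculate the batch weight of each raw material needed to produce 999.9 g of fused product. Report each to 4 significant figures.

The working math holds exact precision in all steps; working values are displayed (rounded to four significant figures) as written. Each reported result is rounded just once — derived quantities, including ignition loss, the yield, glass mass, the six compositions, the totals, are recomputed from the weighed amounts for 999.9 g of glass in full precision as they appear in the question or the answer.
Target oxide masses per 999.9 g fused product:
  MgO: 4.711% × 999.9 = 47.11 g
  SiO2: 36.47% × 999.9 = 364.7 g
  PbO: 14.04% × 999.9 = 140.4 g
  TiO2: 27.48% × 999.9 = 274.8 g
  CaO: 17.24% × 999.9 = 172.4 g
  Al2O3: 0.05626% × 999.9 = 0.5625 g
Mass-balance tally per oxide on the weights just shown, versus the basis set out (sum by sum, the targets are met exact up to rounding of places):
  MgO: 148.0·0.3183 = 47.11 g (target 47.11 g)
  SiO2: 148.0·0.6308 + 187.5·0.9950 + 165.3·0.5125 = 364.6 g (target 364.7 g)
  PbO: 140.5·0.9990 = 140.4 g (target 140.4 g)
  TiO2: 277.5·0.9901 = 274.8 g (target 274.8 g)
  CaO: 165.3·0.4845 + 164.9·0.5597 = 172.4 g (target 172.4 g)
  Al2O3: 187.5·0.003000 = 0.5625 g (target 0.5625 g)
The glass-mass cross-check: whole batch net of LOI = 999.8 g (summing oxide targets gives 999.9 g; versus the stated basis of 999.9 g — any gap is answer rounding).
Total batch = Σ batch = 1084 g; Σ batch·LOI gives LOI loss = 83.90 g; yield = glass ÷ total batch = 92.26%.

Batch per 999.9 g fused product:
  PbO: 140.5 g
  Talc: 148.0 g
  Glass-grade sand: 187.5 g
  CaSiO3: 165.3 g
  Aragonite: 164.9 g
  Rutile: 277.5 g
Total batch = 1084 g; LOI loss = 83.90 g; yield = 92.26%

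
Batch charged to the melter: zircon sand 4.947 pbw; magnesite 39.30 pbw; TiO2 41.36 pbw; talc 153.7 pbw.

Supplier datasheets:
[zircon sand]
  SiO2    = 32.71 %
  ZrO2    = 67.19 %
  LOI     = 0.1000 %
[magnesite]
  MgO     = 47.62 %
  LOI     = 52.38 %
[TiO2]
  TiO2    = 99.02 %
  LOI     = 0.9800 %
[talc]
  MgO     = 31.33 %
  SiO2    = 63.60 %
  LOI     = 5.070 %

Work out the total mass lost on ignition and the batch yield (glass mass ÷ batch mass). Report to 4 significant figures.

LOI loss = 28.79 pbw; glass = 210.5 pbw; yield = 87.97%

Intermediates are rounded to four significant digits when quoted. The working math runs at exact precision all the way through. Every reported value sees exactly one rounding. All derived quantities are rebuilt starting from the weights for 210.5 pbw of glass at exact precision (the yield, four oxide percentages, LOI, glass mass, totals), exactly as shown in the problem or answer text.
LOI of each material in turn:
  zircon sand: 4.947 × 0.001000 = 0.004947 pbw
  magnesite: 39.30 × 0.5238 = 20.59 pbw
  TiO2: 41.36 × 0.009800 = 0.4053 pbw
  talc: 153.7 × 0.05070 = 7.793 pbw
Total LOI = 28.79 pbw
Glass = batch − LOI = 239.3 − 28.79 = 210.5 pbw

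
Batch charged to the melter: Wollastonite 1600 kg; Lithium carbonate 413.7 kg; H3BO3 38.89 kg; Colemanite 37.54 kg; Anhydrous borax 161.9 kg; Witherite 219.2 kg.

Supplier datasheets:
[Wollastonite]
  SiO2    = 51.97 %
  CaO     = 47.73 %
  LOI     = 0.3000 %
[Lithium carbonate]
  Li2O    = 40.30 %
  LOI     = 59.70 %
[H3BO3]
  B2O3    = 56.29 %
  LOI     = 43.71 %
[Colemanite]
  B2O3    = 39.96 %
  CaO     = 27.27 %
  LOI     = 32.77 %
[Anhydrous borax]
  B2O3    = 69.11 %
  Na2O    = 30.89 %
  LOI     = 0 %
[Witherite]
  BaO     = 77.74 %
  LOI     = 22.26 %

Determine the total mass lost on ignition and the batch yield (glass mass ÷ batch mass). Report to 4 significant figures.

Rounding to four significant digits governs each mid-chain value as shown — each numeric step carries full precision through every step; exactly one rounding goes into each reported number. All derived quantities, which include yield, six oxide percentages, net glass mass, ignition loss, totals, are computed in full float precision, as they appear in either problem or answer, using the weight values for 2141 kg of glass.
Ignition loss by material:
  Wollastonite: 1600 × 0.003000 = 4.800 kg
  Lithium carbonate: 413.7 × 0.5970 = 247.0 kg
  H3BO3: 38.89 × 0.4371 = 17.00 kg
  Colemanite: 37.54 × 0.3277 = 12.30 kg
  Anhydrous borax: 161.9 × 0 = 0 kg
  Witherite: 219.2 × 0.2226 = 48.79 kg
Total LOI = 329.9 kg
Glass = batch − LOI = 2471 − 329.9 = 2141 kg

LOI loss = 329.9 kg; glass = 2141 kg; yield = 86.65%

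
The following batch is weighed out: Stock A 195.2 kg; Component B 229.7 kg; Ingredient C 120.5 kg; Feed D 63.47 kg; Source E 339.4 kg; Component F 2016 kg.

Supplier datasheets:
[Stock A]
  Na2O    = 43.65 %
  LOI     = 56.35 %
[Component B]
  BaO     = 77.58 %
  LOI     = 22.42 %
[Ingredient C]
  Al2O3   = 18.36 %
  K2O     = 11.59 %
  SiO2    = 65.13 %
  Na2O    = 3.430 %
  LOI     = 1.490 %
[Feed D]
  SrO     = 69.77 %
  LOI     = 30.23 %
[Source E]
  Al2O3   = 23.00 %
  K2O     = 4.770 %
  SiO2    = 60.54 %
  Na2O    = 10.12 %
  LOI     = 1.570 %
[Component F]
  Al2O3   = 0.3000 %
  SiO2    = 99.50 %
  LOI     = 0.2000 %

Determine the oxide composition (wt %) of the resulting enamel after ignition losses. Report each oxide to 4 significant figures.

In-progress results appear, rounded to four significant digits, as written; the working math carries exact precision all the way through — a single rounding yields each reported number; the derived quantities, including totals, the yield, glass mass, the six compositions, LOI, are carried using the weight values for 2772 kg of glass in full precision, as set out in question or answer.
Delivered oxide masses:
  Al2O3: 120.5·0.1836 + 339.4·0.2300 + 2016·0.003000 = 106.2 kg
  K2O: 120.5·0.1159 + 339.4·0.04770 = 30.16 kg
  SiO2: 120.5·0.6513 + 339.4·0.6054 + 2016·0.9950 = 2290 kg
  SrO: 63.47·0.6977 = 44.28 kg
  Na2O: 195.2·0.4365 + 120.5·0.03430 + 339.4·0.1012 = 123.7 kg
  BaO: 229.7·0.7758 = 178.2 kg
LOI: 195.2·0.5635 + 229.7·0.2242 + 120.5·0.01490 + 63.47·0.3023 + 339.4·0.01570 + 2016·0.002000 = 191.8 kg
Glass mass = batch − LOI = 2964 − 191.8 = 2772 kg (the oxide masses sum to this)
percent share: oxide ÷ glass, ×100

Glass mass = 2772 kg (batch 2964 − LOI 191.8).
Composition: Al2O3 3.832%, K2O 1.088%, SiO2 82.59%, SrO 1.597%, Na2O 4.461%, BaO 6.428%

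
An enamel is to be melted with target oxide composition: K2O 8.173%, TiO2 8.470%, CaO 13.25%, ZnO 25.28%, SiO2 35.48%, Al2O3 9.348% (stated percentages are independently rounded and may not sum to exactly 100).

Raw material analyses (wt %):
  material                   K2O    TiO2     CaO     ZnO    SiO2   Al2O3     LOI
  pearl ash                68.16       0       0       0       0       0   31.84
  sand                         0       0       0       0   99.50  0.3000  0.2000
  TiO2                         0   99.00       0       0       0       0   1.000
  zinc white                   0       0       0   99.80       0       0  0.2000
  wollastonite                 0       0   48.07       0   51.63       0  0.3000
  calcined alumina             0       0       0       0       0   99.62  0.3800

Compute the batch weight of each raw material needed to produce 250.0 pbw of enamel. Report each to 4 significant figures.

Batch per 250.0 pbw enamel:
  pearl ash: 29.98 pbw
  sand: 53.39 pbw
  TiO2: 21.39 pbw
  zinc white: 63.33 pbw
  wollastonite: 68.91 pbw
  calcined alumina: 23.30 pbw
Total batch = 260.3 pbw; LOI loss = 10.29 pbw; yield = 96.05%

The intermediate values are shown rounded off to 4 significant digits across the worked steps; each numeric step runs at full precision through the solve — each reported number is rounded only once; all derived quantities, including glass mass, six oxide percentages, yield, the totals, ignition loss, are re-derived using the weight values at 250.0 pbw of glass in full precision, as given in the question or the answer.
Target oxide masses per 250.0 pbw enamel:
  K2O: 8.173% × 250.0 = 20.43 pbw
  TiO2: 8.470% × 250.0 = 21.18 pbw
  CaO: 13.25% × 250.0 = 33.12 pbw
  ZnO: 25.28% × 250.0 = 63.20 pbw
  SiO2: 35.48% × 250.0 = 88.70 pbw
  Al2O3: 9.348% × 250.0 = 23.37 pbw
Balance tally, oxide-wise, per the reported batch figures, per the basis as stated (summed amounts equal target values exact up to rounding of places):
  K2O: 29.98·0.6816 = 20.43 pbw (target 20.43 pbw)
  TiO2: 21.39·0.9900 = 21.18 pbw (target 21.18 pbw)
  CaO: 68.91·0.4807 = 33.13 pbw (target 33.12 pbw)
  ZnO: 63.33·0.9980 = 63.20 pbw (target 63.20 pbw)
  SiO2: 53.39·0.9950 + 68.91·0.5163 = 88.70 pbw (target 88.70 pbw)
  Al2O3: 53.39·0.003000 + 23.30·0.9962 = 23.37 pbw (target 23.37 pbw)
Glass-mass bookkeeping: batch Σ − ignition loss = 250.0 pbw (summing oxide targets gives 250.0 pbw; basis as stated: 250.0 pbw — gaps are rounding artifacts).
Total batch = Σ batch = 260.3 pbw; ignition loss, Σ(batch × LOI) = 10.29 pbw; glass ÷ batch gives a yield of 96.05%.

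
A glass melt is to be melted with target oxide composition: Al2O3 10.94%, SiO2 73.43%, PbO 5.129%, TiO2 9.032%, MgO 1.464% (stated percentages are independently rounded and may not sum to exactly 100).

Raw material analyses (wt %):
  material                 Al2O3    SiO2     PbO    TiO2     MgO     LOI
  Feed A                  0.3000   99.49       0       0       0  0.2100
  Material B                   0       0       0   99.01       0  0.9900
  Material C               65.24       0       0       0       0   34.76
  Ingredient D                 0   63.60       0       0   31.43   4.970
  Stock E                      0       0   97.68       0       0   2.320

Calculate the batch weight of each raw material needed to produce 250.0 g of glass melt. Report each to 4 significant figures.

The working math runs at full precision through the solve; intermediates are printed, rounded to four significant figures, alongside each step — a single rounding produces every reported result. All derived quantities are re-derived from the batch weights per 250.0 g of glass at full float precision (LOI, the totals, net glass mass, the yield, the five compositions) as set out in the problem or the answer.
Oxide mass targets, per 250.0 g glass melt:
  Al2O3: 10.94% × 250.0 = 27.35 g
  SiO2: 73.43% × 250.0 = 183.6 g
  PbO: 5.129% × 250.0 = 12.82 g
  TiO2: 9.032% × 250.0 = 22.58 g
  MgO: 1.464% × 250.0 = 3.660 g
Checking each oxide sum per the reported batch figures, relative to the basis at hand (sum by sum, the targets are met once rounding is allowed for):
  Al2O3: 177.1·0.003000 + 41.11·0.6524 = 27.35 g (target 27.35 g)
  SiO2: 177.1·0.9949 + 11.64·0.6360 = 183.6 g (target 183.6 g)
  PbO: 13.13·0.9768 = 12.83 g (target 12.82 g)
  TiO2: 22.81·0.9901 = 22.58 g (target 22.58 g)
  MgO: 11.64·0.3143 = 3.658 g (target 3.660 g)
Glass mass check: total charge less LOI = 250.0 g (the targets, summed, come to 250.0 g; the stated basis being 250.0 g — rounding explains the deltas).
Whole-batch sum: Σ batch = 265.8 g; LOI removed, Σ of batch·LOI: 15.77 g; yield, glass over the total, = 94.07%.

Batch per 250.0 g glass melt:
  Feed A: 177.1 g
  Material B: 22.81 g
  Material C: 41.11 g
  Ingredient D: 11.64 g
  Stock E: 13.13 g
Total batch = 265.8 g; LOI loss = 15.77 g; yield = 94.07%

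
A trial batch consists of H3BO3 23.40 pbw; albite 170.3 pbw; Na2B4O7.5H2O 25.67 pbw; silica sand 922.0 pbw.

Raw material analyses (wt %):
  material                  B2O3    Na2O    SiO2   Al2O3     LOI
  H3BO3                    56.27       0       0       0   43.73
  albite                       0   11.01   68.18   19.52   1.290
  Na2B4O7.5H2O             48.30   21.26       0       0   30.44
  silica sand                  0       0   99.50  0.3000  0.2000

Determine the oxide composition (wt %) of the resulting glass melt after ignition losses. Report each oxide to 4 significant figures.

The whole derivation runs at exact precision at every stage; in-progress results appear (rounded to 4 significant figures) across the worked steps; every reported number carries a single rounding; the derived quantities (the four compositions, LOI, the totals, glass mass, yield) are re-derived at full precision using the weight values at 1119 pbw of glass as given in the question or the answer.
Oxide masses out of the charge:
  B2O3: 23.40·0.5627 + 25.67·0.4830 = 25.57 pbw
  Na2O: 170.3·0.1101 + 25.67·0.2126 = 24.21 pbw
  SiO2: 170.3·0.6818 + 922.0·0.9950 = 1034 pbw
  Al2O3: 170.3·0.1952 + 922.0·0.003000 = 36.01 pbw
LOI: 23.40·0.4373 + 170.3·0.01290 + 25.67·0.3044 + 922.0·0.002000 = 22.09 pbw
Glass = total batch minus LOI = 1141 − 22.09 = 1119 pbw (equal to the oxide-mass sum)
wt %: oxide over glass, times 100

Glass mass = 1119 pbw (batch 1141 − LOI 22.09).
Composition: B2O3 2.284%, Na2O 2.163%, SiO2 92.34%, Al2O3 3.217%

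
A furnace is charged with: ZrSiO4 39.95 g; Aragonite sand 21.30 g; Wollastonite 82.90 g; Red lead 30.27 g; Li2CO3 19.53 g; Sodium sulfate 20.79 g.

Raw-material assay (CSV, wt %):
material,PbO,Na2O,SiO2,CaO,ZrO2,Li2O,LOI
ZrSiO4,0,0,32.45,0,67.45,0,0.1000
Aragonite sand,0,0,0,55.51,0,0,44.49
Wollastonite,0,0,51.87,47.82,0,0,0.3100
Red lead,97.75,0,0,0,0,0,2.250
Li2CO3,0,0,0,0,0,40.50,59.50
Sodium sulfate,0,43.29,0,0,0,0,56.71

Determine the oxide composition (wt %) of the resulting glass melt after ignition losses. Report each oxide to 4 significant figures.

Glass mass = 180.9 g (batch 214.7 − LOI 33.86).
Composition: PbO 16.36%, Na2O 4.976%, SiO2 30.94%, CaO 28.45%, ZrO2 14.90%, Li2O 4.373%

The working math maintains full float precision all the way through; the intermediate values are shown rounded off to 4 significant figures between the steps; exactly one rounding goes into every reported number; derived quantities (the six compositions, yield, totals, LOI, net glass mass) are re-derived at full float precision from the batch weights per 180.9 g of glass exactly as printed in question or answer.
Mass of each oxide from the mix:
  PbO: 30.27·0.9775 = 29.59 g
  Na2O: 20.79·0.4329 = 9.000 g
  SiO2: 39.95·0.3245 + 82.90·0.5187 = 55.96 g
  CaO: 21.30·0.5551 + 82.90·0.4782 = 51.47 g
  ZrO2: 39.95·0.6745 = 26.95 g
  Li2O: 19.53·0.4050 = 7.910 g
LOI: 39.95·0.001000 + 21.30·0.4449 + 82.90·0.003100 + 30.27·0.02250 + 19.53·0.5950 + 20.79·0.5671 = 33.86 g
Net of LOI, the glass mass = 214.7 − 33.86 = 180.9 g (consistent with Σ oxide mass)
wt % = 100 × oxide mass / glass mass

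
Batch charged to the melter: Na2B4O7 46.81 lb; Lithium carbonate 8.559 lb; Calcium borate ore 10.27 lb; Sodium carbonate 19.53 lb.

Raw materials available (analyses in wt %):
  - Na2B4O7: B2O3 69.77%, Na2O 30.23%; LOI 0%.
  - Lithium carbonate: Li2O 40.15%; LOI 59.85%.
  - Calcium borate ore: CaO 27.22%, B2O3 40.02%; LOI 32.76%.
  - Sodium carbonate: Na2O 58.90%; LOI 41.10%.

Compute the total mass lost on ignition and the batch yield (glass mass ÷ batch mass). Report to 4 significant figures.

The whole derivation maintains full precision end to end — working values are shown, rounded to 4 significant figures, alongside each step — every reported number is rounded once only; the derived quantities, which include LOI, totals, glass mass, four oxide percentages, yield, are re-derived at full precision, exactly as shown in either problem or answer, from the batch weights at 68.66 lb of glass.
Loss on ignition, line by line:
  Na2B4O7: 46.81 × 0 = 0 lb
  Lithium carbonate: 8.559 × 0.5985 = 5.123 lb
  Calcium borate ore: 10.27 × 0.3276 = 3.364 lb
  Sodium carbonate: 19.53 × 0.4110 = 8.027 lb
Total LOI = 16.51 lb
Glass = batch − LOI = 85.17 − 16.51 = 68.66 lb

LOI loss = 16.51 lb; glass = 68.66 lb; yield = 80.61%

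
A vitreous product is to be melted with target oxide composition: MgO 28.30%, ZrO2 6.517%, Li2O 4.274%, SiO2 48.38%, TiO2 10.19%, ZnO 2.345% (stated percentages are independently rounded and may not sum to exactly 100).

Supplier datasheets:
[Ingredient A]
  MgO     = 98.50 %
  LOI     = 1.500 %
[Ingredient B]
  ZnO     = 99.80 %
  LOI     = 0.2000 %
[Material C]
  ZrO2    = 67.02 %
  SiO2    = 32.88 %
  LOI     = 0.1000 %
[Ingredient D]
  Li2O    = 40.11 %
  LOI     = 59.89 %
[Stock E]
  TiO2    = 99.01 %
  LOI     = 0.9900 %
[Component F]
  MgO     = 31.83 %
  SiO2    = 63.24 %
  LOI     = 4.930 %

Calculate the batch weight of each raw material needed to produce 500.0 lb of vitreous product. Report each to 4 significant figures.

Mid-chain values are printed (rounded to 4 significant digits) in the printout. The whole derivation maintains full float precision from start to finish; every reported value is rounded once only — the derived quantities are re-derived in full float precision (the six compositions, totals, net glass mass, ignition loss, the yield) from the batch weights per 500.0 lb of glass precisely as stated by the problem or answer text.
Oxide mass targets, per 500.0 lb vitreous product:
  MgO: 28.30% × 500.0 = 141.5 lb
  ZrO2: 6.517% × 500.0 = 32.58 lb
  Li2O: 4.274% × 500.0 = 21.37 lb
  SiO2: 48.38% × 500.0 = 241.9 lb
  TiO2: 10.19% × 500.0 = 50.95 lb
  ZnO: 2.345% × 500.0 = 11.72 lb
Mass-balance tally per oxide on the weights just shown, on the stated basis (oxide sums agree with the targets exact up to rounding of places):
  MgO: 28.22·0.9850 + 357.2·0.3183 = 141.5 lb (target 141.5 lb)
  ZrO2: 48.62·0.6702 = 32.59 lb (target 32.58 lb)
  Li2O: 53.28·0.4011 = 21.37 lb (target 21.37 lb)
  SiO2: 48.62·0.3288 + 357.2·0.6324 = 241.9 lb (target 241.9 lb)
  TiO2: 51.46·0.9901 = 50.95 lb (target 50.95 lb)
  ZnO: 11.75·0.9980 = 11.73 lb (target 11.72 lb)
Glass-mass closure: Σ batch − LOI loss = 500.0 lb (per-oxide target masses sum to 500.0 lb; with the basis standing at 500.0 lb — rounding explains the deltas).
Total batch = Σ batch = 550.5 lb; loss to ignition Σ batch·LOI = 50.52 lb; yield: glass divided by total = 90.82%.

Batch per 500.0 lb vitreous product:
  Ingredient A: 28.22 lb
  Ingredient B: 11.75 lb
  Material C: 48.62 lb
  Ingredient D: 53.28 lb
  Stock E: 51.46 lb
  Component F: 357.2 lb
Total batch = 550.5 lb; LOI loss = 50.52 lb; yield = 90.82%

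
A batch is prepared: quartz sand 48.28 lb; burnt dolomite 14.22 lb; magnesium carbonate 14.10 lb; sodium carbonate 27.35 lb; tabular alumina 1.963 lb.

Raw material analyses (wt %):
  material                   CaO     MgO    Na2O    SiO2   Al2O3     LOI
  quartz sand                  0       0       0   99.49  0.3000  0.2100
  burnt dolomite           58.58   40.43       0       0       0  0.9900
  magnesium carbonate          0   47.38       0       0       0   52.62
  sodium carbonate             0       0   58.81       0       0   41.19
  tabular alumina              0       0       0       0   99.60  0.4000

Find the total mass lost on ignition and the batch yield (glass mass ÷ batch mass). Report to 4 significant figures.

The working math carries full precision throughout — intermediates are displayed, rounded to four significant digits, within the worked lines; exactly one rounding goes into each reported result. All derived quantities are computed in exact precision (net glass mass, LOI, five oxide percentages, the yield, totals) starting from the weights at 86.98 lb of glass as given in question or answer.
Per-material ignition loss:
  quartz sand: 48.28 × 0.002100 = 0.1014 lb
  burnt dolomite: 14.22 × 0.009900 = 0.1408 lb
  magnesium carbonate: 14.10 × 0.5262 = 7.419 lb
  sodium carbonate: 27.35 × 0.4119 = 11.27 lb
  tabular alumina: 1.963 × 0.004000 = 0.007852 lb
Total LOI = 18.93 lb
Glass = batch − LOI = 105.9 − 18.93 = 86.98 lb

LOI loss = 18.93 lb; glass = 86.98 lb; yield = 82.12%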